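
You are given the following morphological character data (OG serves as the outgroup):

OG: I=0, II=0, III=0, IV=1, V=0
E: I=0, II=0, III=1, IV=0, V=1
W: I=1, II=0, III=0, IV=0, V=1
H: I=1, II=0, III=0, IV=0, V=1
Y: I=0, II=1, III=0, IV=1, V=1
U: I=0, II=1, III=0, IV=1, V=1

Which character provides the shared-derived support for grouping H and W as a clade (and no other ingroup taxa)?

I

Character polarity is set by the outgroup: the derived state is whichever differs from the outgroup's state, so for IV the derived state is '0', and for the remaining characters it is '1'.
Only H and W show the derived state '1' for I, supporting them as a clade.
II: derived state '1' in U and Y only — synapomorphy for {U, Y}.
III: derived state '1' in E only — an autapomorphy, so it tells us nothing about relationships among taxa.
IV (derived state '0') is shared by E, H, and W — a synapomorphy uniting that clade.
All ingroup taxa share the derived state '1' for V; it defines the ingroup but does not resolve relationships within it.
Most parsimonious ingroup topology: ((E,(W,H)),(Y,U)).
The clade {H, W} is supported by I: its derived state '1' occurs in exactly those taxa and in no other taxon (including the outgroup).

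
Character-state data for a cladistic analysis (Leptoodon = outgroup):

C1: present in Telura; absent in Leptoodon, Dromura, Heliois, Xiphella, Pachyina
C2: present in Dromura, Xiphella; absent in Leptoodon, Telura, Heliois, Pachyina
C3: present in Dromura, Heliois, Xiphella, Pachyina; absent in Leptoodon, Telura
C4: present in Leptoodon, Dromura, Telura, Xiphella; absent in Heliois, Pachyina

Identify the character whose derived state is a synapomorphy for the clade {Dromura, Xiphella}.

Character polarity is set by the outgroup: the derived state is whichever differs from the outgroup's state, so for C4 the derived state is 'absent', and for the remaining characters it is 'present'.
C1: derived state 'present' in Telura only — an autapomorphy, so it tells us nothing about relationships among taxa.
C2 (derived state 'present') is shared by Dromura and Xiphella — a synapomorphy uniting that clade.
C3: derived state 'present' in Dromura, Heliois, Pachyina, and Xiphella only — synapomorphy for {Dromura, Heliois, Pachyina, Xiphella}.
Only Heliois and Pachyina show the derived state 'absent' for C4, supporting them as a clade.
Most parsimonious ingroup topology: (((Dromura,Xiphella),(Heliois,Pachyina)),Telura).
The clade {Dromura, Xiphella} is supported by C2: its derived state 'present' occurs in exactly those taxa and in no other taxon (including the outgroup).

C2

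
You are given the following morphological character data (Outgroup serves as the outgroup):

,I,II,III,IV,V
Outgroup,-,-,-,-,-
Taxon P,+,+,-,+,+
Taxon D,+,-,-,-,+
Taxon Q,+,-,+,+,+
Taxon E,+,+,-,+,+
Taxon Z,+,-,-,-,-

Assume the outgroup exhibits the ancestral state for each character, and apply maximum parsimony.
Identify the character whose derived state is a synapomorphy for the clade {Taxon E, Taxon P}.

The outgroup has state '-' for every character, so '+' is the derived state throughout.
I (derived state '+') is shared by all ingroup taxa — unites the whole ingroup.
Only Taxon E and Taxon P show the derived state '+' for II, supporting them as a clade.
III (derived state '+') is unique to Taxon Q (autapomorphy; uninformative for grouping).
IV (derived state '+') is shared by Taxon E, Taxon P, and Taxon Q — a synapomorphy uniting that clade.
V: derived state '+' in Taxon D, Taxon E, Taxon P, and Taxon Q only — synapomorphy for {Taxon D, Taxon E, Taxon P, Taxon Q}.
Most parsimonious ingroup topology: ((((Taxon P,Taxon E),Taxon Q),Taxon D),Taxon Z).
The clade {Taxon E, Taxon P} is supported by II: its derived state '+' occurs in exactly those taxa and in no other taxon (including the outgroup).

II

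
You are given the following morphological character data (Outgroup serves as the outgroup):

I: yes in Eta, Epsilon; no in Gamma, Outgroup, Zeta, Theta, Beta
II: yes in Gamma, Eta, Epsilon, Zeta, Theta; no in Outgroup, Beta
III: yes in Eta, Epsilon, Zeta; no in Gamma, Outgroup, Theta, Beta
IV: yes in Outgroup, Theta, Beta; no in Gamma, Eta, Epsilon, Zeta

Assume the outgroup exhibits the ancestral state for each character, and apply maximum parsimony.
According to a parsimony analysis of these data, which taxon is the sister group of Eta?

Character polarity is set by the outgroup: the derived state is whichever differs from the outgroup's state, so for IV the derived state is 'no', and for the remaining characters it is 'yes'.
I (derived state 'yes') is shared by Epsilon and Eta — a synapomorphy uniting that clade.
Only Epsilon, Eta, Gamma, Theta, and Zeta show the derived state 'yes' for II, supporting them as a clade.
III: derived state 'yes' in Epsilon, Eta, and Zeta only — synapomorphy for {Epsilon, Eta, Zeta}.
IV: derived state 'no' in Epsilon, Eta, Gamma, and Zeta only — synapomorphy for {Epsilon, Eta, Gamma, Zeta}.
Most parsimonious ingroup topology: (((((Eta,Epsilon),Zeta),Gamma),Theta),Beta).
Eta and Epsilon form a cherry on this tree, so they are sister taxa.

Epsilon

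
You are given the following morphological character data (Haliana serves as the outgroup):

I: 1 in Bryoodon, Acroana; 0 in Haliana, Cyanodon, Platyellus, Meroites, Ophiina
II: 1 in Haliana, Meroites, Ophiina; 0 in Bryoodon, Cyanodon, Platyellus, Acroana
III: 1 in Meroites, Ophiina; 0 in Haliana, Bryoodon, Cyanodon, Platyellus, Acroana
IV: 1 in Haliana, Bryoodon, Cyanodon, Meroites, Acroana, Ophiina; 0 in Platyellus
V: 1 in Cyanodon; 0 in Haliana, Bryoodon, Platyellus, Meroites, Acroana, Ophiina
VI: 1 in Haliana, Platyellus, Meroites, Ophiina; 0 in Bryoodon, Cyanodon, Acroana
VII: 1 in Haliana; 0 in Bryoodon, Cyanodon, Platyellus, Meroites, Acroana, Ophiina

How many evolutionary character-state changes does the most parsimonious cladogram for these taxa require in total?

7

Character polarity is set by the outgroup: the derived state is whichever differs from the outgroup's state, so for II, IV, VI, VII the derived state is '0', and for the remaining characters it is '1'.
I (derived state '1') is shared by Acroana and Bryoodon — a synapomorphy uniting that clade.
II (derived state '0') is shared by Acroana, Bryoodon, Cyanodon, and Platyellus — a synapomorphy uniting that clade.
Only Meroites and Ophiina show the derived state '1' for III, supporting them as a clade.
IV: derived state '0' in Platyellus only — an autapomorphy, so it tells us nothing about relationships among taxa.
V: derived state '1' in Cyanodon only — an autapomorphy, so it tells us nothing about relationships among taxa.
VI: derived state '0' in Acroana, Bryoodon, and Cyanodon only — synapomorphy for {Acroana, Bryoodon, Cyanodon}.
All ingroup taxa share the derived state '0' for VII; it defines the ingroup but does not resolve relationships within it.
Most parsimonious ingroup topology: ((((Bryoodon,Acroana),Cyanodon),Platyellus),(Meroites,Ophiina)).
Changes per character on this tree: I: 1; II: 1; III: 1; IV: 1; V: 1; VI: 1; VII: 1.
Total = 7.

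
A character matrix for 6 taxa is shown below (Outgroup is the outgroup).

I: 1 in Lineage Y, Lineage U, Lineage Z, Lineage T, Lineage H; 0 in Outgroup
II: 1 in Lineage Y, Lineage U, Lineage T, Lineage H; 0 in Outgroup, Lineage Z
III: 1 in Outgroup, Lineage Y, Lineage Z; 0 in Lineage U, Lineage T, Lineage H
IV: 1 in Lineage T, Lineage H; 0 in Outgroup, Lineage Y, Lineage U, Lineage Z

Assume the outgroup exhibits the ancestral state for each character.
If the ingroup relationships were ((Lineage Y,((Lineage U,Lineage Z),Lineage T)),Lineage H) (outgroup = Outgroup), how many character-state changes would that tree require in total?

8

Map each character onto ((Lineage Y,((Lineage U,Lineage Z),Lineage T)),Lineage H) (rooted by Outgroup) and count the minimum state changes it requires (Fitch parsimony):
I: 1; II: 2; III: 3; IV: 2.
Total tree length = 8.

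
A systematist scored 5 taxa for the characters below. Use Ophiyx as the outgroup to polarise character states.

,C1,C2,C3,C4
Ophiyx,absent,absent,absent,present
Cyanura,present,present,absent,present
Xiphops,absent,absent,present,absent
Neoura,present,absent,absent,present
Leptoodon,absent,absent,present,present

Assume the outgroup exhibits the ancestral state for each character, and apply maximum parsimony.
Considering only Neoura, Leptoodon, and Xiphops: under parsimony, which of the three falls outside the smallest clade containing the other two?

Character polarity is set by the outgroup: the derived state is whichever differs from the outgroup's state, so for C4 the derived state is 'absent', and for the remaining characters it is 'present'.
C1 (derived state 'present') is shared by Cyanura and Neoura — a synapomorphy uniting that clade.
C2 (derived state 'present') is unique to Cyanura (autapomorphy; uninformative for grouping).
C3: derived state 'present' in Leptoodon and Xiphops only — synapomorphy for {Leptoodon, Xiphops}.
C4: derived state 'absent' in Xiphops only — an autapomorphy, so it tells us nothing about relationships among taxa.
Most parsimonious ingroup topology: ((Cyanura,Neoura),(Xiphops,Leptoodon)).
Leptoodon and Xiphops share a more recent common ancestor with each other than either does with Neoura, so Neoura is the least closely related of the three.

Neoura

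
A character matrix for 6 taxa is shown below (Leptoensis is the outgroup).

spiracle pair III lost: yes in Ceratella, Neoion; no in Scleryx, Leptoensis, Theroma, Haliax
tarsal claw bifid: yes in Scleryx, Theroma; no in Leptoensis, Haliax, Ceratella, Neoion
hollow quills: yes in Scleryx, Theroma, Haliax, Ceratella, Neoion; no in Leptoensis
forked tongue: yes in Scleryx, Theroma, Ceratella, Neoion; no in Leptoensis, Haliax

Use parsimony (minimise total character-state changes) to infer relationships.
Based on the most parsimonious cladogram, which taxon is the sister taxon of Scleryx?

Theroma

The outgroup has state 'no' for every character, so 'yes' is the derived state throughout.
Only Ceratella and Neoion show the derived state 'yes' for spiracle pair III lost, supporting them as a clade.
tarsal claw bifid (derived state 'yes') is shared by Scleryx and Theroma — a synapomorphy uniting that clade.
hollow quills (derived state 'yes') is shared by all ingroup taxa — unites the whole ingroup.
Only Ceratella, Neoion, Scleryx, and Theroma show the derived state 'yes' for forked tongue, supporting them as a clade.
Most parsimonious ingroup topology: (((Scleryx,Theroma),(Neoion,Ceratella)),Haliax).
Scleryx and Theroma form a cherry on this tree, so they are sister taxa.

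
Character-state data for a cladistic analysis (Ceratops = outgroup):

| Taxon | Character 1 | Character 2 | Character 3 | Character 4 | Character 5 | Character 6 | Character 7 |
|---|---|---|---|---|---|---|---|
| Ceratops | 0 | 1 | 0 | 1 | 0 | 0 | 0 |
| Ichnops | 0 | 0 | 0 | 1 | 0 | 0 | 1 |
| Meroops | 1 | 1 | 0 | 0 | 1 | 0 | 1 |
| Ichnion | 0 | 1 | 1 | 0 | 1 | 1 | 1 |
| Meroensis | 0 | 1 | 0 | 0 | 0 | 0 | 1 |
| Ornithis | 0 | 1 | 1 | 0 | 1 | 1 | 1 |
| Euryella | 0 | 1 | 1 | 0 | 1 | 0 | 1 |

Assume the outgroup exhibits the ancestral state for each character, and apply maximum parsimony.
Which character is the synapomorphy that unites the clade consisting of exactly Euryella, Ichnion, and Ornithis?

Character polarity is set by the outgroup: the derived state is whichever differs from the outgroup's state, so for Character 2, Character 4 the derived state is '0', and for the remaining characters it is '1'.
Character 1 (derived state '1') is unique to Meroops (autapomorphy; uninformative for grouping).
Character 2: derived state '0' in Ichnops only — an autapomorphy, so it tells us nothing about relationships among taxa.
Character 3: derived state '1' in Euryella, Ichnion, and Ornithis only — synapomorphy for {Euryella, Ichnion, Ornithis}.
Only Euryella, Ichnion, Meroensis, Meroops, and Ornithis show the derived state '0' for Character 4, supporting them as a clade.
Character 5: derived state '1' in Euryella, Ichnion, Meroops, and Ornithis only — synapomorphy for {Euryella, Ichnion, Meroops, Ornithis}.
Character 6: derived state '1' in Ichnion and Ornithis only — synapomorphy for {Ichnion, Ornithis}.
All ingroup taxa share the derived state '1' for Character 7; it defines the ingroup but does not resolve relationships within it.
Most parsimonious ingroup topology: (Ichnops,((Meroops,((Ichnion,Ornithis),Euryella)),Meroensis)).
The clade {Euryella, Ichnion, Ornithis} is supported by Character 3: its derived state '1' occurs in exactly those taxa and in no other taxon (including the outgroup).

Character 3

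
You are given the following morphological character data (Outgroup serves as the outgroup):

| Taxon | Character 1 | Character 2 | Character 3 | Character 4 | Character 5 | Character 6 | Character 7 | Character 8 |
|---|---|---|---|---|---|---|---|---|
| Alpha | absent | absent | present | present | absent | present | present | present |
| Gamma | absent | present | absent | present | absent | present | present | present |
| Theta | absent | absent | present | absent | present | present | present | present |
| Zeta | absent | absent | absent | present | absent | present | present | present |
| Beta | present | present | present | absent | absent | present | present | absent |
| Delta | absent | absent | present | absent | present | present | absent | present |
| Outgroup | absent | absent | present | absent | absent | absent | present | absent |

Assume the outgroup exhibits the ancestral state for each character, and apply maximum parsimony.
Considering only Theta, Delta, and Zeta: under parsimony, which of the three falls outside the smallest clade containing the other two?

Character polarity is set by the outgroup: the derived state is whichever differs from the outgroup's state, so for Character 3, Character 7 the derived state is 'absent', and for the remaining characters it is 'present'.
Character 1: derived state 'present' in Beta only — an autapomorphy, so it tells us nothing about relationships among taxa.
Character 2 groups Beta and Gamma, which is incompatible with the clades supported by the remaining characters; treating it as convergent (homoplasy) costs fewer steps than any alternative tree.
Character 3 (derived state 'absent') is shared by Gamma and Zeta — a synapomorphy uniting that clade.
Only Alpha, Gamma, and Zeta show the derived state 'present' for Character 4, supporting them as a clade.
Character 5 (derived state 'present') is shared by Delta and Theta — a synapomorphy uniting that clade.
All ingroup taxa share the derived state 'present' for Character 6; it defines the ingroup but does not resolve relationships within it.
Character 7: derived state 'absent' in Delta only — an autapomorphy, so it tells us nothing about relationships among taxa.
Character 8 (derived state 'present') is shared by Alpha, Delta, Gamma, Theta, and Zeta — a synapomorphy uniting that clade.
Most parsimonious ingroup topology: (((Delta,Theta),(Alpha,(Gamma,Zeta))),Beta).
Theta and Delta share a more recent common ancestor with each other than either does with Zeta, so Zeta is the least closely related of the three.

Zeta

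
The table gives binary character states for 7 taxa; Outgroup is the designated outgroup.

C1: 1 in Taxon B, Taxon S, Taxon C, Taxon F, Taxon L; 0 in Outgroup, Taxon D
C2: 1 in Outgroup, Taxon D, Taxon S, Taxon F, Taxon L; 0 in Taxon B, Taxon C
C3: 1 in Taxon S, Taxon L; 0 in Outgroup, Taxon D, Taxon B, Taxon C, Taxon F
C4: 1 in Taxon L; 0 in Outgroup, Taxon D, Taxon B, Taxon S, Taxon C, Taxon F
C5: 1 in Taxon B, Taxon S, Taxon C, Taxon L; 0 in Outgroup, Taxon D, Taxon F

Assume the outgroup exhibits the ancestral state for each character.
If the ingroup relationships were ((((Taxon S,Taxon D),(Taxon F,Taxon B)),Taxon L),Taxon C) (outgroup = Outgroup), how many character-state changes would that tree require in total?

10

Map each character onto ((((Taxon S,Taxon D),(Taxon F,Taxon B)),Taxon L),Taxon C) (rooted by Outgroup) and count the minimum state changes it requires (Fitch parsimony):
C1: 2; C2: 2; C3: 2; C4: 1; C5: 3.
Total tree length = 10.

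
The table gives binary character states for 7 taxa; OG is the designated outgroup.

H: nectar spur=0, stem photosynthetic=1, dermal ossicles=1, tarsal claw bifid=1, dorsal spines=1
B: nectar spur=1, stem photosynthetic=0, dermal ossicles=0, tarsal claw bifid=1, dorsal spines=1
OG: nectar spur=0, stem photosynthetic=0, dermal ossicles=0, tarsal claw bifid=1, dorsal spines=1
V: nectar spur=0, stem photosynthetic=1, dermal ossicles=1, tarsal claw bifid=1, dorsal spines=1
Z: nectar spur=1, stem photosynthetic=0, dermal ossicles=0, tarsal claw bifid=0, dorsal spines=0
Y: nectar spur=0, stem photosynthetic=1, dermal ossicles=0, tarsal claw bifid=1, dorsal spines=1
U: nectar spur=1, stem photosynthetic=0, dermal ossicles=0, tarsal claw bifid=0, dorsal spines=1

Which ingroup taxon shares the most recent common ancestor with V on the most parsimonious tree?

H

Character polarity is set by the outgroup: the derived state is whichever differs from the outgroup's state, so for tarsal claw bifid, dorsal spines the derived state is '0', and for the remaining characters it is '1'.
nectar spur (derived state '1') is shared by B, U, and Z — a synapomorphy uniting that clade.
stem photosynthetic: derived state '1' in H, V, and Y only — synapomorphy for {H, V, Y}.
dermal ossicles: derived state '1' in H and V only — synapomorphy for {H, V}.
Only U and Z show the derived state '0' for tarsal claw bifid, supporting them as a clade.
dorsal spines: derived state '0' in Z only — an autapomorphy, so it tells us nothing about relationships among taxa.
Most parsimonious ingroup topology: (((U,Z),B),(Y,(V,H))).
V and H form a cherry on this tree, so they are sister taxa.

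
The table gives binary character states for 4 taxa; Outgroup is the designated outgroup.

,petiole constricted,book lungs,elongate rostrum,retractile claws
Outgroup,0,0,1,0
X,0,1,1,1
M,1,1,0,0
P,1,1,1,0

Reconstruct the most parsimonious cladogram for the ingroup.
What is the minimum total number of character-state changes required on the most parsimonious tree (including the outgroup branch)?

Character polarity is set by the outgroup: the derived state is whichever differs from the outgroup's state, so for elongate rostrum the derived state is '0', and for the remaining characters it is '1'.
petiole constricted (derived state '1') is shared by M and P — a synapomorphy uniting that clade.
All ingroup taxa share the derived state '1' for book lungs; it defines the ingroup but does not resolve relationships within it.
elongate rostrum (derived state '0') is unique to M (autapomorphy; uninformative for grouping).
retractile claws: derived state '1' in X only — an autapomorphy, so it tells us nothing about relationships among taxa.
Most parsimonious ingroup topology: (X,(M,P)).
Changes per character on this tree: petiole constricted: 1; book lungs: 1; elongate rostrum: 1; retractile claws: 1.
Total = 4.

4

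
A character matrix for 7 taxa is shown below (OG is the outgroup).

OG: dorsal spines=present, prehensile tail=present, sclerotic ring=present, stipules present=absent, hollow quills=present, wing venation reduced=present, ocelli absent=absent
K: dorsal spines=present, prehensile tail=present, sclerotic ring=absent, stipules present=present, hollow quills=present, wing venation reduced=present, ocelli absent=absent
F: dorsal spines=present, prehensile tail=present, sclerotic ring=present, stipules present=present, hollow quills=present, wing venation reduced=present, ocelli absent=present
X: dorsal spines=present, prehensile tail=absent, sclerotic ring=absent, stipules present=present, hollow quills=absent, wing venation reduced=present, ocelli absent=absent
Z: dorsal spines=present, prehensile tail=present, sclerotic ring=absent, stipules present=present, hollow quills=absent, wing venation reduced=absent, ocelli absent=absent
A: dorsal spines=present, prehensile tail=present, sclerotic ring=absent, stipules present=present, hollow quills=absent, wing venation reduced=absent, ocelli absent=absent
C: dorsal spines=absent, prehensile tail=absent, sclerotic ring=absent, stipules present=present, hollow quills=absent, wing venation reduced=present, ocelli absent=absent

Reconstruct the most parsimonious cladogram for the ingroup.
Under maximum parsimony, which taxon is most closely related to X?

C

Character polarity is set by the outgroup: the derived state is whichever differs from the outgroup's state, so for dorsal spines, prehensile tail, sclerotic ring, hollow quills, wing venation reduced the derived state is 'absent', and for the remaining characters it is 'present'.
dorsal spines: derived state 'absent' in C only — an autapomorphy, so it tells us nothing about relationships among taxa.
prehensile tail (derived state 'absent') is shared by C and X — a synapomorphy uniting that clade.
Only A, C, K, X, and Z show the derived state 'absent' for sclerotic ring, supporting them as a clade.
All ingroup taxa share the derived state 'present' for stipules present; it defines the ingroup but does not resolve relationships within it.
Only A, C, X, and Z show the derived state 'absent' for hollow quills, supporting them as a clade.
wing venation reduced: derived state 'absent' in A and Z only — synapomorphy for {A, Z}.
ocelli absent: derived state 'present' in F only — an autapomorphy, so it tells us nothing about relationships among taxa.
Most parsimonious ingroup topology: ((K,((X,C),(Z,A))),F).
X and C form a cherry on this tree, so they are sister taxa.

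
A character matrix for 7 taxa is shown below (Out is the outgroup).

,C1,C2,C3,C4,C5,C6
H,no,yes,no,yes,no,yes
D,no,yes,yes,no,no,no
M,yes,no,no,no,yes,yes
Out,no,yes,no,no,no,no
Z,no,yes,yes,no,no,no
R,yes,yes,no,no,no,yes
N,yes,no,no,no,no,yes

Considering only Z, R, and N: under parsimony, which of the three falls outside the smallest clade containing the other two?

Character polarity is set by the outgroup: the derived state is whichever differs from the outgroup's state, so for C2 the derived state is 'no', and for the remaining characters it is 'yes'.
Only M, N, and R show the derived state 'yes' for C1, supporting them as a clade.
C2: derived state 'no' in M and N only — synapomorphy for {M, N}.
C3: derived state 'yes' in D and Z only — synapomorphy for {D, Z}.
C4: derived state 'yes' in H only — an autapomorphy, so it tells us nothing about relationships among taxa.
C5: derived state 'yes' in M only — an autapomorphy, so it tells us nothing about relationships among taxa.
C6: derived state 'yes' in H, M, N, and R only — synapomorphy for {H, M, N, R}.
Most parsimonious ingroup topology: (((R,(N,M)),H),(D,Z)).
R and N share a more recent common ancestor with each other than either does with Z, so Z is the least closely related of the three.

Z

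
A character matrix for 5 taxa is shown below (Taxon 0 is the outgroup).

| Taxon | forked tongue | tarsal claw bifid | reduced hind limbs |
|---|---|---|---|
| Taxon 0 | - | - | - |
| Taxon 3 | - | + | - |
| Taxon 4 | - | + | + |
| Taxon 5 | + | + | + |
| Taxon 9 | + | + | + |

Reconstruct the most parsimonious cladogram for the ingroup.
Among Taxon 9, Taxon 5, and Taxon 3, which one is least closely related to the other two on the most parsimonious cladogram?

Taxon 3

The outgroup has state '-' for every character, so '+' is the derived state throughout.
forked tongue (derived state '+') is shared by Taxon 5 and Taxon 9 — a synapomorphy uniting that clade.
tarsal claw bifid (derived state '+') is shared by all ingroup taxa — unites the whole ingroup.
reduced hind limbs: derived state '+' in Taxon 4, Taxon 5, and Taxon 9 only — synapomorphy for {Taxon 4, Taxon 5, Taxon 9}.
Most parsimonious ingroup topology: (Taxon 3,(Taxon 4,(Taxon 5,Taxon 9))).
Taxon 9 and Taxon 5 share a more recent common ancestor with each other than either does with Taxon 3, so Taxon 3 is the least closely related of the three.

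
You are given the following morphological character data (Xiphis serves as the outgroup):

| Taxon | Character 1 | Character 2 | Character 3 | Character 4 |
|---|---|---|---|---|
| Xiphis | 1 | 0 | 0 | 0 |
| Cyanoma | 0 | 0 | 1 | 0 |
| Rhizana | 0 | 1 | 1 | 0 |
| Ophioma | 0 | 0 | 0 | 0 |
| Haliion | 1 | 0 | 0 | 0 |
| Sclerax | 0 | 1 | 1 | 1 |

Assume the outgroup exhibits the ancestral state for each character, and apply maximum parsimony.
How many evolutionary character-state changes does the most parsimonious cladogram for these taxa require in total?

4

Character polarity is set by the outgroup: the derived state is whichever differs from the outgroup's state, so for Character 1 the derived state is '0', and for the remaining characters it is '1'.
Character 1 (derived state '0') is shared by Cyanoma, Ophioma, Rhizana, and Sclerax — a synapomorphy uniting that clade.
Character 2: derived state '1' in Rhizana and Sclerax only — synapomorphy for {Rhizana, Sclerax}.
Character 3: derived state '1' in Cyanoma, Rhizana, and Sclerax only — synapomorphy for {Cyanoma, Rhizana, Sclerax}.
Character 4: derived state '1' in Sclerax only — an autapomorphy, so it tells us nothing about relationships among taxa.
Most parsimonious ingroup topology: (((Cyanoma,(Rhizana,Sclerax)),Ophioma),Haliion).
Changes per character on this tree: Character 1: 1; Character 2: 1; Character 3: 1; Character 4: 1.
Total = 4.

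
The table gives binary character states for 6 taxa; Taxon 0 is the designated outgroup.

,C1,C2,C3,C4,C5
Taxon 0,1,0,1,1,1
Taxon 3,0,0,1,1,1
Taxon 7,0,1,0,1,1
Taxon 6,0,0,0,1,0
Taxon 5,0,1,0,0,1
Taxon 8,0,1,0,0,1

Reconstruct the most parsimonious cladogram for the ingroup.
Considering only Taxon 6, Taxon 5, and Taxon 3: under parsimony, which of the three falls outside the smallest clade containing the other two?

Character polarity is set by the outgroup: the derived state is whichever differs from the outgroup's state, so for C1, C3, C4, C5 the derived state is '0', and for the remaining characters it is '1'.
All ingroup taxa share the derived state '0' for C1; it defines the ingroup but does not resolve relationships within it.
C2: derived state '1' in Taxon 5, Taxon 7, and Taxon 8 only — synapomorphy for {Taxon 5, Taxon 7, Taxon 8}.
Only Taxon 5, Taxon 6, Taxon 7, and Taxon 8 show the derived state '0' for C3, supporting them as a clade.
Only Taxon 5 and Taxon 8 show the derived state '0' for C4, supporting them as a clade.
C5 (derived state '0') is unique to Taxon 6 (autapomorphy; uninformative for grouping).
Most parsimonious ingroup topology: (Taxon 3,((Taxon 7,(Taxon 5,Taxon 8)),Taxon 6)).
Taxon 5 and Taxon 6 share a more recent common ancestor with each other than either does with Taxon 3, so Taxon 3 is the least closely related of the three.

Taxon 3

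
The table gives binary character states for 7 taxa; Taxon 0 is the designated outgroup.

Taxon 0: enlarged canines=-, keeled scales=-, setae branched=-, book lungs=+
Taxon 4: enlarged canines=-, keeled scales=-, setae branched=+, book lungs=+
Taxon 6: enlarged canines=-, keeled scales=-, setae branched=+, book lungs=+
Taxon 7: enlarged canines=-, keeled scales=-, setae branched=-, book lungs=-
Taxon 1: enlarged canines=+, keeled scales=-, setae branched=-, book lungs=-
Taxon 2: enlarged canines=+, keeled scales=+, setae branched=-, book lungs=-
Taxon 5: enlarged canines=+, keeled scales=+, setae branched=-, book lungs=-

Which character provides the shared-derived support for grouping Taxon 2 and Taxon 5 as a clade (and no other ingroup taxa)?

Character polarity is set by the outgroup: the derived state is whichever differs from the outgroup's state, so for book lungs the derived state is '-', and for the remaining characters it is '+'.
Only Taxon 1, Taxon 2, and Taxon 5 show the derived state '+' for enlarged canines, supporting them as a clade.
Only Taxon 2 and Taxon 5 show the derived state '+' for keeled scales, supporting them as a clade.
setae branched (derived state '+') is shared by Taxon 4 and Taxon 6 — a synapomorphy uniting that clade.
book lungs (derived state '-') is shared by Taxon 1, Taxon 2, Taxon 5, and Taxon 7 — a synapomorphy uniting that clade.
Most parsimonious ingroup topology: ((Taxon 4,Taxon 6),(Taxon 7,(Taxon 1,(Taxon 2,Taxon 5)))).
The clade {Taxon 2, Taxon 5} is supported by keeled scales: its derived state '+' occurs in exactly those taxa and in no other taxon (including the outgroup).

keeled scales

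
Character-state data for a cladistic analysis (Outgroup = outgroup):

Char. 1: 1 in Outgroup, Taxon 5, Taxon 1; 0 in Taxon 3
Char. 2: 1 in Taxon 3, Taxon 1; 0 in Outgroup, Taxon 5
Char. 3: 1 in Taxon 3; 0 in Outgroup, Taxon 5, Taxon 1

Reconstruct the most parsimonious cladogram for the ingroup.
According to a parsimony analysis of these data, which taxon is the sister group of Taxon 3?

Character polarity is set by the outgroup: the derived state is whichever differs from the outgroup's state, so for Char. 1 the derived state is '0', and for the remaining characters it is '1'.
Char. 1: derived state '0' in Taxon 3 only — an autapomorphy, so it tells us nothing about relationships among taxa.
Char. 2 (derived state '1') is shared by Taxon 1 and Taxon 3 — a synapomorphy uniting that clade.
Char. 3 (derived state '1') is unique to Taxon 3 (autapomorphy; uninformative for grouping).
Most parsimonious ingroup topology: ((Taxon 3,Taxon 1),Taxon 5).
Taxon 3 and Taxon 1 form a cherry on this tree, so they are sister taxa.

Taxon 1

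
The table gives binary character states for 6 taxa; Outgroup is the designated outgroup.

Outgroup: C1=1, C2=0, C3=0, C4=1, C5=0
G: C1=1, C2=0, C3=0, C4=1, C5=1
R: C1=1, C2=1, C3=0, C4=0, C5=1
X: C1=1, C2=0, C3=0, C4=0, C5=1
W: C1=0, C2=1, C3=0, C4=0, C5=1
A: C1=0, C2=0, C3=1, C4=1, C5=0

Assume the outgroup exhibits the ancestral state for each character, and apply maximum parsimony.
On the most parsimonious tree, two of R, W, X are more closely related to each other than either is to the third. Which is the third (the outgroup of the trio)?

Character polarity is set by the outgroup: the derived state is whichever differs from the outgroup's state, so for C1, C4 the derived state is '0', and for the remaining characters it is '1'.
C1 groups A and W, which is incompatible with the clades supported by the remaining characters; treating it as convergent (homoplasy) costs fewer steps than any alternative tree.
C2: derived state '1' in R and W only — synapomorphy for {R, W}.
C3 (derived state '1') is unique to A (autapomorphy; uninformative for grouping).
Only R, W, and X show the derived state '0' for C4, supporting them as a clade.
Only G, R, W, and X show the derived state '1' for C5, supporting them as a clade.
Most parsimonious ingroup topology: ((G,((R,W),X)),A).
W and R share a more recent common ancestor with each other than either does with X, so X is the least closely related of the three.

X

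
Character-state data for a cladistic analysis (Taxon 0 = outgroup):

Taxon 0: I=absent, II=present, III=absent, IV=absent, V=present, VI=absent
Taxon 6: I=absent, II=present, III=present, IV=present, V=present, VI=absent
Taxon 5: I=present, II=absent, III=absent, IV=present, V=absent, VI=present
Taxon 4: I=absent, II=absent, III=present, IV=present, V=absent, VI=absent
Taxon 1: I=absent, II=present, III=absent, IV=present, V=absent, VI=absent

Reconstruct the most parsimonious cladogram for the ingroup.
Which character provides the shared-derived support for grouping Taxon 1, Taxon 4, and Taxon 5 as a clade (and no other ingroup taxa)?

Character polarity is set by the outgroup: the derived state is whichever differs from the outgroup's state, so for II, V the derived state is 'absent', and for the remaining characters it is 'present'.
I: derived state 'present' in Taxon 5 only — an autapomorphy, so it tells us nothing about relationships among taxa.
II: derived state 'absent' in Taxon 4 and Taxon 5 only — synapomorphy for {Taxon 4, Taxon 5}.
III (state 'present') occurs in Taxon 4 and Taxon 6 but conflicts with the nesting implied by the other characters — most parsimoniously interpreted as homoplasy.
All ingroup taxa share the derived state 'present' for IV; it defines the ingroup but does not resolve relationships within it.
Only Taxon 1, Taxon 4, and Taxon 5 show the derived state 'absent' for V, supporting them as a clade.
VI (derived state 'present') is unique to Taxon 5 (autapomorphy; uninformative for grouping).
Most parsimonious ingroup topology: (Taxon 6,((Taxon 5,Taxon 4),Taxon 1)).
The clade {Taxon 1, Taxon 4, Taxon 5} is supported by V: its derived state 'absent' occurs in exactly those taxa and in no other taxon (including the outgroup).

V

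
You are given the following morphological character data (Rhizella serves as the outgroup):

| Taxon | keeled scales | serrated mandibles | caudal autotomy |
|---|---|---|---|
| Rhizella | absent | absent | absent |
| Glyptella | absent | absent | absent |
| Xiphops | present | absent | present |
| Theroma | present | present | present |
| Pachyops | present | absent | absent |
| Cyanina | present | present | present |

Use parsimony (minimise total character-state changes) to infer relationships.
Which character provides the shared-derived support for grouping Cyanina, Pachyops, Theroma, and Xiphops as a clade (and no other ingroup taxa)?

keeled scales

The outgroup has state 'absent' for every character, so 'present' is the derived state throughout.
keeled scales (derived state 'present') is shared by Cyanina, Pachyops, Theroma, and Xiphops — a synapomorphy uniting that clade.
serrated mandibles (derived state 'present') is shared by Cyanina and Theroma — a synapomorphy uniting that clade.
caudal autotomy: derived state 'present' in Cyanina, Theroma, and Xiphops only — synapomorphy for {Cyanina, Theroma, Xiphops}.
Most parsimonious ingroup topology: ((((Theroma,Cyanina),Xiphops),Pachyops),Glyptella).
The clade {Cyanina, Pachyops, Theroma, Xiphops} is supported by keeled scales: its derived state 'present' occurs in exactly those taxa and in no other taxon (including the outgroup).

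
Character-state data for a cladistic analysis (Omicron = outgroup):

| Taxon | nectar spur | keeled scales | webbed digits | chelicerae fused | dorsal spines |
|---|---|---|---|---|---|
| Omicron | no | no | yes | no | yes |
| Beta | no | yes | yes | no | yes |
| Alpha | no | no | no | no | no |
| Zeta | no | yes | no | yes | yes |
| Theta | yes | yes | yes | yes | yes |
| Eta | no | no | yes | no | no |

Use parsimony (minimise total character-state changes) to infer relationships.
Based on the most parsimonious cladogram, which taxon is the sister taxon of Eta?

Alpha

Character polarity is set by the outgroup: the derived state is whichever differs from the outgroup's state, so for webbed digits, dorsal spines the derived state is 'no', and for the remaining characters it is 'yes'.
nectar spur: derived state 'yes' in Theta only — an autapomorphy, so it tells us nothing about relationships among taxa.
keeled scales (derived state 'yes') is shared by Beta, Theta, and Zeta — a synapomorphy uniting that clade.
webbed digits groups Alpha and Zeta, which is incompatible with the clades supported by the remaining characters; treating it as convergent (homoplasy) costs fewer steps than any alternative tree.
chelicerae fused: derived state 'yes' in Theta and Zeta only — synapomorphy for {Theta, Zeta}.
Only Alpha and Eta show the derived state 'no' for dorsal spines, supporting them as a clade.
Most parsimonious ingroup topology: ((Beta,(Zeta,Theta)),(Alpha,Eta)).
Eta and Alpha form a cherry on this tree, so they are sister taxa.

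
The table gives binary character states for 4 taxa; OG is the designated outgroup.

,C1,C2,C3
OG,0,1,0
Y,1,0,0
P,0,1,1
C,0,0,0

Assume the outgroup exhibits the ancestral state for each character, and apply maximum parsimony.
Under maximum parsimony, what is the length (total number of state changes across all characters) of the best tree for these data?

3

Character polarity is set by the outgroup: the derived state is whichever differs from the outgroup's state, so for C2 the derived state is '0', and for the remaining characters it is '1'.
C1: derived state '1' in Y only — an autapomorphy, so it tells us nothing about relationships among taxa.
Only C and Y show the derived state '0' for C2, supporting them as a clade.
C3 (derived state '1') is unique to P (autapomorphy; uninformative for grouping).
Most parsimonious ingroup topology: ((Y,C),P).
Changes per character on this tree: C1: 1; C2: 1; C3: 1.
Total = 3.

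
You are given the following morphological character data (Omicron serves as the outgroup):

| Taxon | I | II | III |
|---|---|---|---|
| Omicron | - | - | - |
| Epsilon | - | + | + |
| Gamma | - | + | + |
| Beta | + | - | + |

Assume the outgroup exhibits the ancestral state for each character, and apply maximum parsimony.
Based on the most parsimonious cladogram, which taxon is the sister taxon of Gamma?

The outgroup has state '-' for every character, so '+' is the derived state throughout.
I: derived state '+' in Beta only — an autapomorphy, so it tells us nothing about relationships among taxa.
Only Epsilon and Gamma show the derived state '+' for II, supporting them as a clade.
All ingroup taxa share the derived state '+' for III; it defines the ingroup but does not resolve relationships within it.
Most parsimonious ingroup topology: ((Epsilon,Gamma),Beta).
Gamma and Epsilon form a cherry on this tree, so they are sister taxa.

Epsilon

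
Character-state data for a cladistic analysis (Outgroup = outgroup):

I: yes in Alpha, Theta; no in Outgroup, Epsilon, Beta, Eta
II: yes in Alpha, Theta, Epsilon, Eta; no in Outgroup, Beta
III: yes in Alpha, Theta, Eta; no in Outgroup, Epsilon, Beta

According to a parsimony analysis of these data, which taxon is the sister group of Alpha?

Theta

The outgroup has state 'no' for every character, so 'yes' is the derived state throughout.
Only Alpha and Theta show the derived state 'yes' for I, supporting them as a clade.
II: derived state 'yes' in Alpha, Epsilon, Eta, and Theta only — synapomorphy for {Alpha, Epsilon, Eta, Theta}.
III: derived state 'yes' in Alpha, Eta, and Theta only — synapomorphy for {Alpha, Eta, Theta}.
Most parsimonious ingroup topology: ((((Alpha,Theta),Eta),Epsilon),Beta).
Alpha and Theta form a cherry on this tree, so they are sister taxa.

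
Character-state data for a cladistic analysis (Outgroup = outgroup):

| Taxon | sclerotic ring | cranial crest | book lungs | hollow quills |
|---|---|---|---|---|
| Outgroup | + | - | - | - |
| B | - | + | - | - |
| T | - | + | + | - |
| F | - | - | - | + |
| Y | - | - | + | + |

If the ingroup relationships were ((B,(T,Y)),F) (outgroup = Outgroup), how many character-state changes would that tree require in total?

6

Map each character onto ((B,(T,Y)),F) (rooted by Outgroup) and count the minimum state changes it requires (Fitch parsimony):
sclerotic ring: 1; cranial crest: 2; book lungs: 1; hollow quills: 2.
Total tree length = 6.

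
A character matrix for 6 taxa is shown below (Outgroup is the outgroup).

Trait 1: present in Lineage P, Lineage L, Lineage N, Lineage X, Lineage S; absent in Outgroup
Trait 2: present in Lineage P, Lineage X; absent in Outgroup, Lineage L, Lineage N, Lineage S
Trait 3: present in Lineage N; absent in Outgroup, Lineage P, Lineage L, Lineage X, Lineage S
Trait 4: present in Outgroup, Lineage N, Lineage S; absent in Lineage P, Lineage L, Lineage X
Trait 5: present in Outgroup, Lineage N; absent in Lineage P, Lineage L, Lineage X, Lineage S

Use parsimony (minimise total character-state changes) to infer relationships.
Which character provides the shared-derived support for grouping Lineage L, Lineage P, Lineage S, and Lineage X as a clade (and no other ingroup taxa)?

Trait 5

Character polarity is set by the outgroup: the derived state is whichever differs from the outgroup's state, so for Trait 4, Trait 5 the derived state is 'absent', and for the remaining characters it is 'present'.
All ingroup taxa share the derived state 'present' for Trait 1; it defines the ingroup but does not resolve relationships within it.
Trait 2: derived state 'present' in Lineage P and Lineage X only — synapomorphy for {Lineage P, Lineage X}.
Trait 3: derived state 'present' in Lineage N only — an autapomorphy, so it tells us nothing about relationships among taxa.
Trait 4 (derived state 'absent') is shared by Lineage L, Lineage P, and Lineage X — a synapomorphy uniting that clade.
Trait 5 (derived state 'absent') is shared by Lineage L, Lineage P, Lineage S, and Lineage X — a synapomorphy uniting that clade.
Most parsimonious ingroup topology: (Lineage N,(((Lineage X,Lineage P),Lineage L),Lineage S)).
The clade {Lineage L, Lineage P, Lineage S, Lineage X} is supported by Trait 5: its derived state 'absent' occurs in exactly those taxa and in no other taxon (including the outgroup).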